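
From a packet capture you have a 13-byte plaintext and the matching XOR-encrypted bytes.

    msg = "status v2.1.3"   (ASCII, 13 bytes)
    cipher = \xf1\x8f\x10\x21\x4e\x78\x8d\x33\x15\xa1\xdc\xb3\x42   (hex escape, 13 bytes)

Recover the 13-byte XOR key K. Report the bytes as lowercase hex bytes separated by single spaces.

82 fb 71 55 3b 0b ad 45 27 8f ed 9d 71

Since cipher = msg ⊕ K, XORing both sides with msg gives K = msg ⊕ cipher.
01110011 xor 11110001 = 10000010
01110100 xor 10001111 = 11111011
01100001 xor 00010000 = 01110001
01110100 xor 00100001 = 01010101
01110101 xor 01001110 = 00111011
01110011 xor 01111000 = 00001011
00100000 xor 10001101 = 10101101
01110110 xor 00110011 = 01000101
00110010 xor 00010101 = 00100111
00101110 xor 10100001 = 10001111
00110001 xor 11011100 = 11101101
00101110 xor 10110011 = 10011101
00110011 xor 01000010 = 01110001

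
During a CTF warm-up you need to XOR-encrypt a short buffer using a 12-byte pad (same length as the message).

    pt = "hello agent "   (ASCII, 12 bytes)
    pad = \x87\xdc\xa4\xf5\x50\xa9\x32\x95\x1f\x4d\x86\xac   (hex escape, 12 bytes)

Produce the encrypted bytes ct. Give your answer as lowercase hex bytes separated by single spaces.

XOR is its own inverse, so applying the key byte-wise gives the result directly.
68 XOR 87 = ef
65 XOR dc = b9
6c XOR a4 = c8
6c XOR f5 = 99
6f XOR 50 = 3f
20 XOR a9 = 89
61 XOR 32 = 53
67 XOR 95 = f2
65 XOR 1f = 7a
6e XOR 4d = 23
74 XOR 86 = f2
20 XOR ac = 8c

ef b9 c8 99 3f 89 53 f2 7a 23 f2 8c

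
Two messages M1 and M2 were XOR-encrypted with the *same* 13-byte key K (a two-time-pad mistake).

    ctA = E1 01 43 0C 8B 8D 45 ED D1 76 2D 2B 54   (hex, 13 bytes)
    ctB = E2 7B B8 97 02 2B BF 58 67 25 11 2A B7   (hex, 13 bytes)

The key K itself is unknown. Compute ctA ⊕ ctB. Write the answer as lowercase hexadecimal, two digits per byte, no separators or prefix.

037afb9b89a6fab5b6533c01e3

ctA ⊕ ctB = (M1 ⊕ K) ⊕ (M2 ⊕ K) = M1 ⊕ M2 — the shared key cancels under XOR.
11100001 XOR 11100010 = 00000011
00000001 XOR 01111011 = 01111010
01000011 XOR 10111000 = 11111011
00001100 XOR 10010111 = 10011011
10001011 XOR 00000010 = 10001001
10001101 XOR 00101011 = 10100110
01000101 XOR 10111111 = 11111010
11101101 XOR 01011000 = 10110101
11010001 XOR 01100111 = 10110110
01110110 XOR 00100101 = 01010011
00101101 XOR 00010001 = 00111100
00101011 XOR 00101010 = 00000001
01010100 XOR 10110111 = 11100011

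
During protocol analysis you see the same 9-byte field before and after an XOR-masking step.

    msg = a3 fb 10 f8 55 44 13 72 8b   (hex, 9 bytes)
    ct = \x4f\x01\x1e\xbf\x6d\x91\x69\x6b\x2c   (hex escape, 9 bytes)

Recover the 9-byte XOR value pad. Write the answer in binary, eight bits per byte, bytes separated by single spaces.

Since ct = msg ⊕ pad, XORing both sides with msg gives pad = msg ⊕ ct.
10100011 xor 01001111 = 11101100
11111011 xor 00000001 = 11111010
00010000 xor 00011110 = 00001110
11111000 xor 10111111 = 01000111
01010101 xor 01101101 = 00111000
01000100 xor 10010001 = 11010101
00010011 xor 01101001 = 01111010
01110010 xor 01101011 = 00011001
10001011 xor 00101100 = 10100111

11101100 11111010 00001110 01000111 00111000 11010101 01111010 00011001 10100111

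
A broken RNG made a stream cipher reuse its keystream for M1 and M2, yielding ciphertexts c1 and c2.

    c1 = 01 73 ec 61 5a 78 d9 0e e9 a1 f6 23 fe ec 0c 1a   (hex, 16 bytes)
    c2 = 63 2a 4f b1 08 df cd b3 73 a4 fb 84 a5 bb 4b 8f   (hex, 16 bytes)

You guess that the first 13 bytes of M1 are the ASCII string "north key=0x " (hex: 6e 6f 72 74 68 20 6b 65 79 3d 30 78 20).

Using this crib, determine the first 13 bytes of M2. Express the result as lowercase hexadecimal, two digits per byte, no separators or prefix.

0c36d1a43a877fd8e3383ddf7b

First, c1 ⊕ c2 = (M1 ⊕ K) ⊕ (M2 ⊕ K) = M1 ⊕ M2, so the key drops out. Then M2 = (M1 ⊕ M2) ⊕ M1 over the first 13 bytes.
byte 0: (01 xor 63) xor 6e = 62 xor 6e = 0c
byte 1: (73 xor 2a) xor 6f = 59 xor 6f = 36
byte 2: (ec xor 4f) xor 72 = a3 xor 72 = d1
byte 3: (61 xor b1) xor 74 = d0 xor 74 = a4
byte 4: (5a xor 08) xor 68 = 52 xor 68 = 3a
byte 5: (78 xor df) xor 20 = a7 xor 20 = 87
byte 6: (d9 xor cd) xor 6b = 14 xor 6b = 7f
byte 7: (0e xor b3) xor 65 = bd xor 65 = d8
byte 8: (e9 xor 73) xor 79 = 9a xor 79 = e3
byte 9: (a1 xor a4) xor 3d = 05 xor 3d = 38
byte 10: (f6 xor fb) xor 30 = 0d xor 30 = 3d
byte 11: (23 xor 84) xor 78 = a7 xor 78 = df
byte 12: (fe xor a5) xor 20 = 5b xor 20 = 7b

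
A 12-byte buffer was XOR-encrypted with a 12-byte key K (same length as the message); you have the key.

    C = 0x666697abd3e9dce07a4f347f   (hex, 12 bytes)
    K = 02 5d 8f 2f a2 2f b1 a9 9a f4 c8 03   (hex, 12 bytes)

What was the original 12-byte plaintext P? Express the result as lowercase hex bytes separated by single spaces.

64 3b 18 84 71 c6 6d 49 e0 bb fc 7c

66 xor 02 = 64
66 xor 5d = 3b
97 xor 8f = 18
ab xor 2f = 84
d3 xor a2 = 71
e9 xor 2f = c6
dc xor b1 = 6d
e0 xor a9 = 49
7a xor 9a = e0
4f xor f4 = bb
34 xor c8 = fc
7f xor 03 = 7c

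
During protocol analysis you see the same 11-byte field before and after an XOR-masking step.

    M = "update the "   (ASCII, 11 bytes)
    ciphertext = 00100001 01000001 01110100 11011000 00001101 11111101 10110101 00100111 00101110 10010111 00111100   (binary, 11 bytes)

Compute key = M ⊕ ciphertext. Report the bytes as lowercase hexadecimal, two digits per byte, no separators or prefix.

543110b97998955346f21c

Since ciphertext = M ⊕ key, XORing both sides with M gives key = M ⊕ ciphertext.
117 ⊕  33 =  84
112 ⊕  65 =  49
100 ⊕ 116 =  16
 97 ⊕ 216 = 185
116 ⊕  13 = 121
101 ⊕ 253 = 152
 32 ⊕ 181 = 149
116 ⊕  39 =  83
104 ⊕  46 =  70
101 ⊕ 151 = 242
 32 ⊕  60 =  28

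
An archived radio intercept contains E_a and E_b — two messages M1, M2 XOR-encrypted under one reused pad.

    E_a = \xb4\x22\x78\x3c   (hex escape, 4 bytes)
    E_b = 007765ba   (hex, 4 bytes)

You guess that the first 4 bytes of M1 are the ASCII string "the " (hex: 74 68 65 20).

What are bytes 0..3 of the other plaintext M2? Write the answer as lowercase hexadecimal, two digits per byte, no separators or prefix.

c03d78a6

First, E_a ⊕ E_b = (M1 ⊕ K) ⊕ (M2 ⊕ K) = M1 ⊕ M2, so the key drops out. Then M2 = (M1 ⊕ M2) ⊕ M1 over the first 4 bytes.
byte 0: (b4 xor 00) xor 74 = b4 xor 74 = c0
byte 1: (22 xor 77) xor 68 = 55 xor 68 = 3d
byte 2: (78 xor 65) xor 65 = 1d xor 65 = 78
byte 3: (3c xor ba) xor 20 = 86 xor 20 = a6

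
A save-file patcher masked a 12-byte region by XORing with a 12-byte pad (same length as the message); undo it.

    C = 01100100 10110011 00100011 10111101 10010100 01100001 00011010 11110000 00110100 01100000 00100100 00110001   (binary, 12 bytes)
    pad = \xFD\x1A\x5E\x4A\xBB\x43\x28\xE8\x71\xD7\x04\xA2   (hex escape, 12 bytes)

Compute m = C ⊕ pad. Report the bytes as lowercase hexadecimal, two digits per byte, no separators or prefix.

99a97df72f22321845b72093

byte 0: 64 xor fd = 99
byte 1: b3 xor 1a = a9
byte 2: 23 xor 5e = 7d
byte 3: bd xor 4a = f7
byte 4: 94 xor bb = 2f
byte 5: 61 xor 43 = 22
byte 6: 1a xor 28 = 32
byte 7: f0 xor e8 = 18
byte 8: 34 xor 71 = 45
byte 9: 60 xor d7 = b7
byte 10: 24 xor 04 = 20
byte 11: 31 xor a2 = 93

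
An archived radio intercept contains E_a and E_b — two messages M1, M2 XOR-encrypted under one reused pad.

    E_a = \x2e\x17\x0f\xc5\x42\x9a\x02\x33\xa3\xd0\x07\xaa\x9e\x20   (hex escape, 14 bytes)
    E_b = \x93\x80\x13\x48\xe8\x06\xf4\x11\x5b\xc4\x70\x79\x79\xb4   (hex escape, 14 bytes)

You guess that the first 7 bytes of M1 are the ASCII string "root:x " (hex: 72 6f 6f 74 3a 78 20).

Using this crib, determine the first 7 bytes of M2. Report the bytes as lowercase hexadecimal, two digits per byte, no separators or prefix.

cff873f990e4d6

First, E_a ⊕ E_b = (M1 ⊕ K) ⊕ (M2 ⊕ K) = M1 ⊕ M2, so the key drops out. Then M2 = (M1 ⊕ M2) ⊕ M1 over the first 7 bytes.
byte 0: (2e ^ 93) ^ 72 = bd ^ 72 = cf
byte 1: (17 ^ 80) ^ 6f = 97 ^ 6f = f8
byte 2: (0f ^ 13) ^ 6f = 1c ^ 6f = 73
byte 3: (c5 ^ 48) ^ 74 = 8d ^ 74 = f9
byte 4: (42 ^ e8) ^ 3a = aa ^ 3a = 90
byte 5: (9a ^ 06) ^ 78 = 9c ^ 78 = e4
byte 6: (02 ^ f4) ^ 20 = f6 ^ 20 = d6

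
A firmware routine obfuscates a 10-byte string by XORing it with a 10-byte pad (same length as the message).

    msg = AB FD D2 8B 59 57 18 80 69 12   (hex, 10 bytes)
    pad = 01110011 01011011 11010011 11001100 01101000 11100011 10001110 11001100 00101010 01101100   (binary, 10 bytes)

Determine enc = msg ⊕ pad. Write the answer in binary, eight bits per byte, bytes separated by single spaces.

XOR is its own inverse, so applying the key byte-wise gives the result directly.
byte 0: ab xor 73 = d8
byte 1: fd xor 5b = a6
byte 2: d2 xor d3 = 01
byte 3: 8b xor cc = 47
byte 4: 59 xor 68 = 31
byte 5: 57 xor e3 = b4
byte 6: 18 xor 8e = 96
byte 7: 80 xor cc = 4c
byte 8: 69 xor 2a = 43
byte 9: 12 xor 6c = 7e

11011000 10100110 00000001 01000111 00110001 10110100 10010110 01001100 01000011 01111110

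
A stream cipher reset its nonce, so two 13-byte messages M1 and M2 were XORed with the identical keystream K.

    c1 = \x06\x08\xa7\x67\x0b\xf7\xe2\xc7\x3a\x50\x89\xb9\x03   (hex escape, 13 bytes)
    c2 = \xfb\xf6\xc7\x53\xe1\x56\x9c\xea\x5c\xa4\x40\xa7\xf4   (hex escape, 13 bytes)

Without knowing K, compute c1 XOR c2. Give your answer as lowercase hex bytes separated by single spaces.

c1 ⊕ c2 = (M1 ⊕ K) ⊕ (M2 ⊕ K) = M1 ⊕ M2 — the shared key cancels under XOR.
06 xor fb = fd
08 xor f6 = fe
a7 xor c7 = 60
67 xor 53 = 34
0b xor e1 = ea
f7 xor 56 = a1
e2 xor 9c = 7e
c7 xor ea = 2d
3a xor 5c = 66
50 xor a4 = f4
89 xor 40 = c9
b9 xor a7 = 1e
03 xor f4 = f7

fd fe 60 34 ea a1 7e 2d 66 f4 c9 1e f7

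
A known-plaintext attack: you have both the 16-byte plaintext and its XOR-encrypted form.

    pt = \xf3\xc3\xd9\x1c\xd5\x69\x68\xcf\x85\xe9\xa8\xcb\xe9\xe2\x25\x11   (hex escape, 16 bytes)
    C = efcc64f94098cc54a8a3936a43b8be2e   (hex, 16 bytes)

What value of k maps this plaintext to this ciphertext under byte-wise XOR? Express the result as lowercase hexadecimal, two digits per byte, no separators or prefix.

1c0fbde595f1a49b2d4a3ba1aa5a9b3f

Since C = pt ⊕ k, XORing both sides with pt gives k = pt ⊕ C.
byte 0: f3 XOR ef = 1c
byte 1: c3 XOR cc = 0f
byte 2: d9 XOR 64 = bd
byte 3: 1c XOR f9 = e5
byte 4: d5 XOR 40 = 95
byte 5: 69 XOR 98 = f1
byte 6: 68 XOR cc = a4
byte 7: cf XOR 54 = 9b
byte 8: 85 XOR a8 = 2d
byte 9: e9 XOR a3 = 4a
byte 10: a8 XOR 93 = 3b
byte 11: cb XOR 6a = a1
byte 12: e9 XOR 43 = aa
byte 13: e2 XOR b8 = 5a
byte 14: 25 XOR be = 9b
byte 15: 11 XOR 2e = 3f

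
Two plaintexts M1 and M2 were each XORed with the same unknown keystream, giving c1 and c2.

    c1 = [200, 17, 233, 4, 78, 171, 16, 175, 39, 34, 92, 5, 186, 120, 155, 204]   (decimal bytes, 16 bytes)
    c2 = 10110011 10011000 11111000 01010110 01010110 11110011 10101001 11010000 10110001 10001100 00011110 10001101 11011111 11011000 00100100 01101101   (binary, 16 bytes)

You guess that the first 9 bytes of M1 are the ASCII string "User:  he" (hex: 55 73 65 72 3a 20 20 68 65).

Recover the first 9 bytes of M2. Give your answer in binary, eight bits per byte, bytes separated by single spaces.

First, c1 ⊕ c2 = (M1 ⊕ K) ⊕ (M2 ⊕ K) = M1 ⊕ M2, so the key drops out. Then M2 = (M1 ⊕ M2) ⊕ M1 over the first 9 bytes.
byte 0: (c8 xor b3) xor 55 = 7b xor 55 = 2e
byte 1: (11 xor 98) xor 73 = 89 xor 73 = fa
byte 2: (e9 xor f8) xor 65 = 11 xor 65 = 74
byte 3: (04 xor 56) xor 72 = 52 xor 72 = 20
byte 4: (4e xor 56) xor 3a = 18 xor 3a = 22
byte 5: (ab xor f3) xor 20 = 58 xor 20 = 78
byte 6: (10 xor a9) xor 20 = b9 xor 20 = 99
byte 7: (af xor d0) xor 68 = 7f xor 68 = 17
byte 8: (27 xor b1) xor 65 = 96 xor 65 = f3

00101110 11111010 01110100 00100000 00100010 01111000 10011001 00010111 11110011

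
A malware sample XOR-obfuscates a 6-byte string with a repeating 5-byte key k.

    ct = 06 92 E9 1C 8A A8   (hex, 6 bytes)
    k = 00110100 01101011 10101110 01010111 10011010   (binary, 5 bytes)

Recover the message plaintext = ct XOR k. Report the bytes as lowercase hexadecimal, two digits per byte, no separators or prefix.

32f9474b109c

The 5-byte key repeats, so the effective keystream is 34 6b ae 57 9a 34.
byte 0:   6 ^  52 =  50
byte 1: 146 ^ 107 = 249
byte 2: 233 ^ 174 =  71
byte 3:  28 ^  87 =  75
byte 4: 138 ^ 154 =  16
byte 5: 168 ^  52 = 156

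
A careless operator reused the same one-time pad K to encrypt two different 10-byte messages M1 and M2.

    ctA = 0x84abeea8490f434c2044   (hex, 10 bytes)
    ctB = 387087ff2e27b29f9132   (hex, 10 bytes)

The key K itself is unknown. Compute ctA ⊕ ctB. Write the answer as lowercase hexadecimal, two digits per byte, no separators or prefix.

ctA ⊕ ctB = (M1 ⊕ K) ⊕ (M2 ⊕ K) = M1 ⊕ M2 — the shared key cancels under XOR.
84 xor 38 = bc
ab xor 70 = db
ee xor 87 = 69
a8 xor ff = 57
49 xor 2e = 67
0f xor 27 = 28
43 xor b2 = f1
4c xor 9f = d3
20 xor 91 = b1
44 xor 32 = 76

bcdb69576728f1d3b176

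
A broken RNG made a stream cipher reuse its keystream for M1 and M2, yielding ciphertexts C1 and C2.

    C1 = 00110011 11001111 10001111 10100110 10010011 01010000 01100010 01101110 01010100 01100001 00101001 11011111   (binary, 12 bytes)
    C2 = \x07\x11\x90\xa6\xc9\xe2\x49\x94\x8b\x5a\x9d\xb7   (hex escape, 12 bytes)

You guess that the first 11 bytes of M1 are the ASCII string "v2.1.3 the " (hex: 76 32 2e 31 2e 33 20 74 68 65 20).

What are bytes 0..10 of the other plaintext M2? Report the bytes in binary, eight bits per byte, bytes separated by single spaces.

01000010 11101100 00110001 00110001 01110100 10000001 00001011 10001110 10110111 01011110 10010100

First, C1 ⊕ C2 = (M1 ⊕ K) ⊕ (M2 ⊕ K) = M1 ⊕ M2, so the key drops out. Then M2 = (M1 ⊕ M2) ⊕ M1 over the first 11 bytes.
byte 0: (33 XOR 07) XOR 76 = 34 XOR 76 = 42
byte 1: (cf XOR 11) XOR 32 = de XOR 32 = ec
byte 2: (8f XOR 90) XOR 2e = 1f XOR 2e = 31
byte 3: (a6 XOR a6) XOR 31 = 00 XOR 31 = 31
byte 4: (93 XOR c9) XOR 2e = 5a XOR 2e = 74
byte 5: (50 XOR e2) XOR 33 = b2 XOR 33 = 81
byte 6: (62 XOR 49) XOR 20 = 2b XOR 20 = 0b
byte 7: (6e XOR 94) XOR 74 = fa XOR 74 = 8e
byte 8: (54 XOR 8b) XOR 68 = df XOR 68 = b7
byte 9: (61 XOR 5a) XOR 65 = 3b XOR 65 = 5e
byte 10: (29 XOR 9d) XOR 20 = b4 XOR 20 = 94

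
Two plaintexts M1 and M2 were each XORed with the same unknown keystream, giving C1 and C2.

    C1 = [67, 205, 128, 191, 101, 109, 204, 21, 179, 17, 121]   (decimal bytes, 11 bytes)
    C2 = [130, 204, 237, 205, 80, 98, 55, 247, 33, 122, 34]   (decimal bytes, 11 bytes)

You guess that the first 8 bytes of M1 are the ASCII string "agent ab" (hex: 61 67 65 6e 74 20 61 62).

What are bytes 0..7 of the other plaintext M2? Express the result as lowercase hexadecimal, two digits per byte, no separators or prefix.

a066081c412f9a80

First, C1 ⊕ C2 = (M1 ⊕ K) ⊕ (M2 ⊕ K) = M1 ⊕ M2, so the key drops out. Then M2 = (M1 ⊕ M2) ⊕ M1 over the first 8 bytes.
byte 0: (43 XOR 82) XOR 61 = c1 XOR 61 = a0
byte 1: (cd XOR cc) XOR 67 = 01 XOR 67 = 66
byte 2: (80 XOR ed) XOR 65 = 6d XOR 65 = 08
byte 3: (bf XOR cd) XOR 6e = 72 XOR 6e = 1c
byte 4: (65 XOR 50) XOR 74 = 35 XOR 74 = 41
byte 5: (6d XOR 62) XOR 20 = 0f XOR 20 = 2f
byte 6: (cc XOR 37) XOR 61 = fb XOR 61 = 9a
byte 7: (15 XOR f7) XOR 62 = e2 XOR 62 = 80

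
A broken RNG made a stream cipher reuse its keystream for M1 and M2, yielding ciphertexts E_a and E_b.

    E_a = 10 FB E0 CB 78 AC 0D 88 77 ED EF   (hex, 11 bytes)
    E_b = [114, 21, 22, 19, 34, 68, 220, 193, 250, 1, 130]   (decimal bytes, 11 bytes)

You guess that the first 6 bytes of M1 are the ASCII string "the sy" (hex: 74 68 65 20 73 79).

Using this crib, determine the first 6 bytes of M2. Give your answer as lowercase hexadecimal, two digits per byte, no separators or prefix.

168693f82991

First, E_a ⊕ E_b = (M1 ⊕ K) ⊕ (M2 ⊕ K) = M1 ⊕ M2, so the key drops out. Then M2 = (M1 ⊕ M2) ⊕ M1 over the first 6 bytes.
byte 0: (10 xor 72) xor 74 = 62 xor 74 = 16
byte 1: (fb xor 15) xor 68 = ee xor 68 = 86
byte 2: (e0 xor 16) xor 65 = f6 xor 65 = 93
byte 3: (cb xor 13) xor 20 = d8 xor 20 = f8
byte 4: (78 xor 22) xor 73 = 5a xor 73 = 29
byte 5: (ac xor 44) xor 79 = e8 xor 79 = 91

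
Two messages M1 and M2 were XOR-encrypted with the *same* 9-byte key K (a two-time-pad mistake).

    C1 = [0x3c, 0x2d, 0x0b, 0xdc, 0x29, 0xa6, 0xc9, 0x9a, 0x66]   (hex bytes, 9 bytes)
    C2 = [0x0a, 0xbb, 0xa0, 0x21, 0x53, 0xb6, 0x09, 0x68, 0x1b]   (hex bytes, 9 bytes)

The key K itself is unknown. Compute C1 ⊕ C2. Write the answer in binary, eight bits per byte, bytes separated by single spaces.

00110110 10010110 10101011 11111101 01111010 00010000 11000000 11110010 01111101

C1 ⊕ C2 = (M1 ⊕ K) ⊕ (M2 ⊕ K) = M1 ⊕ M2 — the shared key cancels under XOR.
byte 0: 3c ^ 0a = 36
byte 1: 2d ^ bb = 96
byte 2: 0b ^ a0 = ab
byte 3: dc ^ 21 = fd
byte 4: 29 ^ 53 = 7a
byte 5: a6 ^ b6 = 10
byte 6: c9 ^ 09 = c0
byte 7: 9a ^ 68 = f2
byte 8: 66 ^ 1b = 7d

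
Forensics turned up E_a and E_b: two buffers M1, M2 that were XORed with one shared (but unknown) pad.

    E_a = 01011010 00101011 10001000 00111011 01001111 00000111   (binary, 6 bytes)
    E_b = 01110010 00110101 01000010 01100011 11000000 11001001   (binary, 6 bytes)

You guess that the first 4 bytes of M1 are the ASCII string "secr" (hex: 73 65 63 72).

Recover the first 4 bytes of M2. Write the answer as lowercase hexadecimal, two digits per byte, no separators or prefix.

First, E_a ⊕ E_b = (M1 ⊕ K) ⊕ (M2 ⊕ K) = M1 ⊕ M2, so the key drops out. Then M2 = (M1 ⊕ M2) ⊕ M1 over the first 4 bytes.
byte 0: (5a XOR 72) XOR 73 = 28 XOR 73 = 5b
byte 1: (2b XOR 35) XOR 65 = 1e XOR 65 = 7b
byte 2: (88 XOR 42) XOR 63 = ca XOR 63 = a9
byte 3: (3b XOR 63) XOR 72 = 58 XOR 72 = 2a

5b7ba92a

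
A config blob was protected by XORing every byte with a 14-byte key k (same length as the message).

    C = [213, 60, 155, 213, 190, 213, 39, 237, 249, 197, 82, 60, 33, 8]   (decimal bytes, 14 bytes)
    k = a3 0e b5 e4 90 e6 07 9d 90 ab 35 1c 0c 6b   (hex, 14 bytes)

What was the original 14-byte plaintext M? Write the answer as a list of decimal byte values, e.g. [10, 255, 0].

d5 ⊕ a3 = 76
3c ⊕ 0e = 32
9b ⊕ b5 = 2e
d5 ⊕ e4 = 31
be ⊕ 90 = 2e
d5 ⊕ e6 = 33
27 ⊕ 07 = 20
ed ⊕ 9d = 70
f9 ⊕ 90 = 69
c5 ⊕ ab = 6e
52 ⊕ 35 = 67
3c ⊕ 1c = 20
21 ⊕ 0c = 2d
08 ⊕ 6b = 63

[118, 50, 46, 49, 46, 51, 32, 112, 105, 110, 103, 32, 45, 99]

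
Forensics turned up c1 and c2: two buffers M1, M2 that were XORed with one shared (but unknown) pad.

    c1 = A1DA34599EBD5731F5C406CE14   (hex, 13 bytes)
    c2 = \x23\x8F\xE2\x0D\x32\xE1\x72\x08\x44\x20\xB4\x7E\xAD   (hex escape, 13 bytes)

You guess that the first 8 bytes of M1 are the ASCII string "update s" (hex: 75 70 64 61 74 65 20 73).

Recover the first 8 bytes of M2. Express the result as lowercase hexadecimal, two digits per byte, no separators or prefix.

First, c1 ⊕ c2 = (M1 ⊕ K) ⊕ (M2 ⊕ K) = M1 ⊕ M2, so the key drops out. Then M2 = (M1 ⊕ M2) ⊕ M1 over the first 8 bytes.
byte 0: (a1 ⊕ 23) ⊕ 75 = 82 ⊕ 75 = f7
byte 1: (da ⊕ 8f) ⊕ 70 = 55 ⊕ 70 = 25
byte 2: (34 ⊕ e2) ⊕ 64 = d6 ⊕ 64 = b2
byte 3: (59 ⊕ 0d) ⊕ 61 = 54 ⊕ 61 = 35
byte 4: (9e ⊕ 32) ⊕ 74 = ac ⊕ 74 = d8
byte 5: (bd ⊕ e1) ⊕ 65 = 5c ⊕ 65 = 39
byte 6: (57 ⊕ 72) ⊕ 20 = 25 ⊕ 20 = 05
byte 7: (31 ⊕ 08) ⊕ 73 = 39 ⊕ 73 = 4a

f725b235d839054a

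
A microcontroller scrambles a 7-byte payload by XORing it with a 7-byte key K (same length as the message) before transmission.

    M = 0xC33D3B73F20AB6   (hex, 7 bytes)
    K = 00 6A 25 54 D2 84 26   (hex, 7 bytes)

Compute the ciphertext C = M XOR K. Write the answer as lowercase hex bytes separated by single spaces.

c3 57 1e 27 20 8e 90

byte 0: 11000011 ^ 00000000 = 11000011
byte 1: 00111101 ^ 01101010 = 01010111
byte 2: 00111011 ^ 00100101 = 00011110
byte 3: 01110011 ^ 01010100 = 00100111
byte 4: 11110010 ^ 11010010 = 00100000
byte 5: 00001010 ^ 10000100 = 10001110
byte 6: 10110110 ^ 00100110 = 10010000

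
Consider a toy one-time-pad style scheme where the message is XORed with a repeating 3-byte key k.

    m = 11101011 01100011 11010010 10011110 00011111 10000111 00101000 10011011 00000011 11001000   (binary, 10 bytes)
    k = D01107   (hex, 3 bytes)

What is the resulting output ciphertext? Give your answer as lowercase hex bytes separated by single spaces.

3b 72 d5 4e 0e 80 f8 8a 04 18

The 3-byte key repeats, so the effective keystream is d0 11 07 d0 11 07 d0 11 07 d0.
byte 0: eb XOR d0 = 3b
byte 1: 63 XOR 11 = 72
byte 2: d2 XOR 07 = d5
byte 3: 9e XOR d0 = 4e
byte 4: 1f XOR 11 = 0e
byte 5: 87 XOR 07 = 80
byte 6: 28 XOR d0 = f8
byte 7: 9b XOR 11 = 8a
byte 8: 03 XOR 07 = 04
byte 9: c8 XOR d0 = 18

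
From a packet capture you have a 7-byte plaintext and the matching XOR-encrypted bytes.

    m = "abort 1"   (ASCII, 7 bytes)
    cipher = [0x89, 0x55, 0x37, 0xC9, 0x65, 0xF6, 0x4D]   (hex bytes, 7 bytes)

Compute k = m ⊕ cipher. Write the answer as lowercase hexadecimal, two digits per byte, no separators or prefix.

e83758bb11d67c

Since cipher = m ⊕ k, XORing both sides with m gives k = m ⊕ cipher.
61 ^ 89 = e8
62 ^ 55 = 37
6f ^ 37 = 58
72 ^ c9 = bb
74 ^ 65 = 11
20 ^ f6 = d6
31 ^ 4d = 7c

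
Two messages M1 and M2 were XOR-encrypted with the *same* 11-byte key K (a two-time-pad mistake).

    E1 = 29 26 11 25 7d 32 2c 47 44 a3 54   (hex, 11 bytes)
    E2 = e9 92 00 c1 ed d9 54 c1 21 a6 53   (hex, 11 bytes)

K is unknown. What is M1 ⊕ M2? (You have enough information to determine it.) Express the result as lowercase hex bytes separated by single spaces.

c0 b4 11 e4 90 eb 78 86 65 05 07

E1 ⊕ E2 = (M1 ⊕ K) ⊕ (M2 ⊕ K) = M1 ⊕ M2 — the shared key cancels under XOR.
byte 0: 00101001 ⊕ 11101001 = 11000000
byte 1: 00100110 ⊕ 10010010 = 10110100
byte 2: 00010001 ⊕ 00000000 = 00010001
byte 3: 00100101 ⊕ 11000001 = 11100100
byte 4: 01111101 ⊕ 11101101 = 10010000
byte 5: 00110010 ⊕ 11011001 = 11101011
byte 6: 00101100 ⊕ 01010100 = 01111000
byte 7: 01000111 ⊕ 11000001 = 10000110
byte 8: 01000100 ⊕ 00100001 = 01100101
byte 9: 10100011 ⊕ 10100110 = 00000101
byte 10: 01010100 ⊕ 01010011 = 00000111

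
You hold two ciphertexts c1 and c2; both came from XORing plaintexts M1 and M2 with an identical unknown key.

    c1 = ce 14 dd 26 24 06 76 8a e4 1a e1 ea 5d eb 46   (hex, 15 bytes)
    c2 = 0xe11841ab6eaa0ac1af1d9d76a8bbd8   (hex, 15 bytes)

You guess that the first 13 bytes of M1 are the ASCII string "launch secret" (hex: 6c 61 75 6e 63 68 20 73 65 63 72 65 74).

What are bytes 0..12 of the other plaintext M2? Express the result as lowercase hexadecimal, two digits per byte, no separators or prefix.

First, c1 ⊕ c2 = (M1 ⊕ K) ⊕ (M2 ⊕ K) = M1 ⊕ M2, so the key drops out. Then M2 = (M1 ⊕ M2) ⊕ M1 over the first 13 bytes.
byte 0: (ce XOR e1) XOR 6c = 2f XOR 6c = 43
byte 1: (14 XOR 18) XOR 61 = 0c XOR 61 = 6d
byte 2: (dd XOR 41) XOR 75 = 9c XOR 75 = e9
byte 3: (26 XOR ab) XOR 6e = 8d XOR 6e = e3
byte 4: (24 XOR 6e) XOR 63 = 4a XOR 63 = 29
byte 5: (06 XOR aa) XOR 68 = ac XOR 68 = c4
byte 6: (76 XOR 0a) XOR 20 = 7c XOR 20 = 5c
byte 7: (8a XOR c1) XOR 73 = 4b XOR 73 = 38
byte 8: (e4 XOR af) XOR 65 = 4b XOR 65 = 2e
byte 9: (1a XOR 1d) XOR 63 = 07 XOR 63 = 64
byte 10: (e1 XOR 9d) XOR 72 = 7c XOR 72 = 0e
byte 11: (ea XOR 76) XOR 65 = 9c XOR 65 = f9
byte 12: (5d XOR a8) XOR 74 = f5 XOR 74 = 81

436de9e329c45c382e640ef981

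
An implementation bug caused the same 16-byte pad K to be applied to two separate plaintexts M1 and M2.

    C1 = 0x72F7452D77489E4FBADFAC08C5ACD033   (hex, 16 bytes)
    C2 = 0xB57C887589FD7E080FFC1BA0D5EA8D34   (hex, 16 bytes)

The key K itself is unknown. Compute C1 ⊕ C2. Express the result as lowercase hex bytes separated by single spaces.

C1 ⊕ C2 = (M1 ⊕ K) ⊕ (M2 ⊕ K) = M1 ⊕ M2 — the shared key cancels under XOR.
byte 0: 72 XOR b5 = c7
byte 1: f7 XOR 7c = 8b
byte 2: 45 XOR 88 = cd
byte 3: 2d XOR 75 = 58
byte 4: 77 XOR 89 = fe
byte 5: 48 XOR fd = b5
byte 6: 9e XOR 7e = e0
byte 7: 4f XOR 08 = 47
byte 8: ba XOR 0f = b5
byte 9: df XOR fc = 23
byte 10: ac XOR 1b = b7
byte 11: 08 XOR a0 = a8
byte 12: c5 XOR d5 = 10
byte 13: ac XOR ea = 46
byte 14: d0 XOR 8d = 5d
byte 15: 33 XOR 34 = 07

c7 8b cd 58 fe b5 e0 47 b5 23 b7 a8 10 46 5d 07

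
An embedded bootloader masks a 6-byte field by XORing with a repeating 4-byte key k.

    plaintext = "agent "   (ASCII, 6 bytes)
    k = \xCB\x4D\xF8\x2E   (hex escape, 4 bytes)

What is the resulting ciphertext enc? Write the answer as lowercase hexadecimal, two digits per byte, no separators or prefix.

The 4-byte key repeats, so the effective keystream is cb 4d f8 2e cb 4d.
byte 0: 61 ^ cb = aa
byte 1: 67 ^ 4d = 2a
byte 2: 65 ^ f8 = 9d
byte 3: 6e ^ 2e = 40
byte 4: 74 ^ cb = bf
byte 5: 20 ^ 4d = 6d

aa2a9d40bf6d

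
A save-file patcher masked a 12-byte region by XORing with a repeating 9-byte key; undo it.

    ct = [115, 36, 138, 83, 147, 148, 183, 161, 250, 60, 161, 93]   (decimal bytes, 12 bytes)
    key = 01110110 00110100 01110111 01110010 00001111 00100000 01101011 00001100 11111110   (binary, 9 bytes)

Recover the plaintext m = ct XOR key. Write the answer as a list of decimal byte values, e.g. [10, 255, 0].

The 9-byte key repeats, so the effective keystream is 76 34 77 72 0f 20 6b 0c fe 76 34 77.
byte 0: 73 ⊕ 76 = 05
byte 1: 24 ⊕ 34 = 10
byte 2: 8a ⊕ 77 = fd
byte 3: 53 ⊕ 72 = 21
byte 4: 93 ⊕ 0f = 9c
byte 5: 94 ⊕ 20 = b4
byte 6: b7 ⊕ 6b = dc
byte 7: a1 ⊕ 0c = ad
byte 8: fa ⊕ fe = 04
byte 9: 3c ⊕ 76 = 4a
byte 10: a1 ⊕ 34 = 95
byte 11: 5d ⊕ 77 = 2a

[5, 16, 253, 33, 156, 180, 220, 173, 4, 74, 149, 42]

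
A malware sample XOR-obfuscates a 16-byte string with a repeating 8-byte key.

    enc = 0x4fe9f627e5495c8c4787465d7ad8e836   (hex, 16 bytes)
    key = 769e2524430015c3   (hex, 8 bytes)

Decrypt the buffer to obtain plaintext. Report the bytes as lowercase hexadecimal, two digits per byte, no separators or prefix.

3977d303a649494f3119637939d8fdf5

The 8-byte key repeats, so the effective keystream is 76 9e 25 24 43 00 15 c3 76 9e 25 24 43 00 15 c3.
byte 0: 4f xor 76 = 39
byte 1: e9 xor 9e = 77
byte 2: f6 xor 25 = d3
byte 3: 27 xor 24 = 03
byte 4: e5 xor 43 = a6
byte 5: 49 xor 00 = 49
byte 6: 5c xor 15 = 49
byte 7: 8c xor c3 = 4f
byte 8: 47 xor 76 = 31
byte 9: 87 xor 9e = 19
byte 10: 46 xor 25 = 63
byte 11: 5d xor 24 = 79
byte 12: 7a xor 43 = 39
byte 13: d8 xor 00 = d8
byte 14: e8 xor 15 = fd
byte 15: 36 xor c3 = f5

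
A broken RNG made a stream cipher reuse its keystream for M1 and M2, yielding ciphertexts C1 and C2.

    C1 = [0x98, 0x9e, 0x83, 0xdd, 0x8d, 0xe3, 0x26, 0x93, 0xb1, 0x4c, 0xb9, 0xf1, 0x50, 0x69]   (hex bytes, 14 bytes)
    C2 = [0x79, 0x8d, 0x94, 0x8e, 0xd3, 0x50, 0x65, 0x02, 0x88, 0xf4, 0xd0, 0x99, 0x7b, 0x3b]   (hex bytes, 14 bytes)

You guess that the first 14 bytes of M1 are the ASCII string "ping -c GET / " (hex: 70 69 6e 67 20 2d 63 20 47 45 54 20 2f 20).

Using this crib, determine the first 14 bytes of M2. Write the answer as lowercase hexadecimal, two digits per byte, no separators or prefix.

First, C1 ⊕ C2 = (M1 ⊕ K) ⊕ (M2 ⊕ K) = M1 ⊕ M2, so the key drops out. Then M2 = (M1 ⊕ M2) ⊕ M1 over the first 14 bytes.
byte 0: (98 ⊕ 79) ⊕ 70 = e1 ⊕ 70 = 91
byte 1: (9e ⊕ 8d) ⊕ 69 = 13 ⊕ 69 = 7a
byte 2: (83 ⊕ 94) ⊕ 6e = 17 ⊕ 6e = 79
byte 3: (dd ⊕ 8e) ⊕ 67 = 53 ⊕ 67 = 34
byte 4: (8d ⊕ d3) ⊕ 20 = 5e ⊕ 20 = 7e
byte 5: (e3 ⊕ 50) ⊕ 2d = b3 ⊕ 2d = 9e
byte 6: (26 ⊕ 65) ⊕ 63 = 43 ⊕ 63 = 20
byte 7: (93 ⊕ 02) ⊕ 20 = 91 ⊕ 20 = b1
byte 8: (b1 ⊕ 88) ⊕ 47 = 39 ⊕ 47 = 7e
byte 9: (4c ⊕ f4) ⊕ 45 = b8 ⊕ 45 = fd
byte 10: (b9 ⊕ d0) ⊕ 54 = 69 ⊕ 54 = 3d
byte 11: (f1 ⊕ 99) ⊕ 20 = 68 ⊕ 20 = 48
byte 12: (50 ⊕ 7b) ⊕ 2f = 2b ⊕ 2f = 04
byte 13: (69 ⊕ 3b) ⊕ 20 = 52 ⊕ 20 = 72

917a79347e9e20b17efd3d480472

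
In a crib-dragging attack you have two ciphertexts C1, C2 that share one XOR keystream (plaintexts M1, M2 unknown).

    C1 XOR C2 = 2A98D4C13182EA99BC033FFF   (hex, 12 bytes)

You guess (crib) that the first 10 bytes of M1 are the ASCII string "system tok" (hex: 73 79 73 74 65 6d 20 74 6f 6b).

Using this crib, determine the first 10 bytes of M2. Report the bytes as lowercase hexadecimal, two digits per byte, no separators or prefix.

Since C1 ⊕ C2 = M1 ⊕ M2, XORing with the guessed M1 bytes yields the corresponding M2 bytes: M2 = (C1 ⊕ C2) ⊕ M1.
byte 0: 2a XOR 73 = 59
byte 1: 98 XOR 79 = e1
byte 2: d4 XOR 73 = a7
byte 3: c1 XOR 74 = b5
byte 4: 31 XOR 65 = 54
byte 5: 82 XOR 6d = ef
byte 6: ea XOR 20 = ca
byte 7: 99 XOR 74 = ed
byte 8: bc XOR 6f = d3
byte 9: 03 XOR 6b = 68

59e1a7b554efcaedd368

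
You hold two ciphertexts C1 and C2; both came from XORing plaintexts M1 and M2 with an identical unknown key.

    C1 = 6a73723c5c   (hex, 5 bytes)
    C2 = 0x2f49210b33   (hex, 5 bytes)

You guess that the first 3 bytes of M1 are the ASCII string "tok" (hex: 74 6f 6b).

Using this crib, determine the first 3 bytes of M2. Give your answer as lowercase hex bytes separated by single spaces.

31 55 38

First, C1 ⊕ C2 = (M1 ⊕ K) ⊕ (M2 ⊕ K) = M1 ⊕ M2, so the key drops out. Then M2 = (M1 ⊕ M2) ⊕ M1 over the first 3 bytes.
byte 0: (6a ^ 2f) ^ 74 = 45 ^ 74 = 31
byte 1: (73 ^ 49) ^ 6f = 3a ^ 6f = 55
byte 2: (72 ^ 21) ^ 6b = 53 ^ 6b = 38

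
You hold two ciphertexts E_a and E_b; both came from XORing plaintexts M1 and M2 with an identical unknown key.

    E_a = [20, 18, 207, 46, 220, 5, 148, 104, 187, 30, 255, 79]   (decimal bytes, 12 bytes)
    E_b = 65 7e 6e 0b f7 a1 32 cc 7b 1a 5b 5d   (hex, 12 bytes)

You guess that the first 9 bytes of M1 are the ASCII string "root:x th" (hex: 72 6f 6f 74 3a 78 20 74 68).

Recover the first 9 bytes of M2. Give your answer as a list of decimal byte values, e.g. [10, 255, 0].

First, E_a ⊕ E_b = (M1 ⊕ K) ⊕ (M2 ⊕ K) = M1 ⊕ M2, so the key drops out. Then M2 = (M1 ⊕ M2) ⊕ M1 over the first 9 bytes.
byte 0: (14 ⊕ 65) ⊕ 72 = 71 ⊕ 72 = 03
byte 1: (12 ⊕ 7e) ⊕ 6f = 6c ⊕ 6f = 03
byte 2: (cf ⊕ 6e) ⊕ 6f = a1 ⊕ 6f = ce
byte 3: (2e ⊕ 0b) ⊕ 74 = 25 ⊕ 74 = 51
byte 4: (dc ⊕ f7) ⊕ 3a = 2b ⊕ 3a = 11
byte 5: (05 ⊕ a1) ⊕ 78 = a4 ⊕ 78 = dc
byte 6: (94 ⊕ 32) ⊕ 20 = a6 ⊕ 20 = 86
byte 7: (68 ⊕ cc) ⊕ 74 = a4 ⊕ 74 = d0
byte 8: (bb ⊕ 7b) ⊕ 68 = c0 ⊕ 68 = a8

[3, 3, 206, 81, 17, 220, 134, 208, 168]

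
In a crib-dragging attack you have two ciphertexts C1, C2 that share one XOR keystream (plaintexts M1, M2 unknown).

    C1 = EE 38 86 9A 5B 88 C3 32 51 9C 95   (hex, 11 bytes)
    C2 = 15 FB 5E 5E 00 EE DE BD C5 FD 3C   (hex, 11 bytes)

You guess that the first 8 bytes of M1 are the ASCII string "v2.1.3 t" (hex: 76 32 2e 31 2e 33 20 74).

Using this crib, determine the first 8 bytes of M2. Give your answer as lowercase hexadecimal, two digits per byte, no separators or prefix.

First, C1 ⊕ C2 = (M1 ⊕ K) ⊕ (M2 ⊕ K) = M1 ⊕ M2, so the key drops out. Then M2 = (M1 ⊕ M2) ⊕ M1 over the first 8 bytes.
byte 0: (ee xor 15) xor 76 = fb xor 76 = 8d
byte 1: (38 xor fb) xor 32 = c3 xor 32 = f1
byte 2: (86 xor 5e) xor 2e = d8 xor 2e = f6
byte 3: (9a xor 5e) xor 31 = c4 xor 31 = f5
byte 4: (5b xor 00) xor 2e = 5b xor 2e = 75
byte 5: (88 xor ee) xor 33 = 66 xor 33 = 55
byte 6: (c3 xor de) xor 20 = 1d xor 20 = 3d
byte 7: (32 xor bd) xor 74 = 8f xor 74 = fb

8df1f6f575553dfb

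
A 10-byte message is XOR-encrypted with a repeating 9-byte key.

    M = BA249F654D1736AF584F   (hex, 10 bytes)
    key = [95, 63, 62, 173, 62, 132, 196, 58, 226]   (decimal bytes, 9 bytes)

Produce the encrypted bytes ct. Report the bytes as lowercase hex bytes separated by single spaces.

e5 1b a1 c8 73 93 f2 95 ba 10

The 9-byte key repeats, so the effective keystream is 5f 3f 3e ad 3e 84 c4 3a e2 5f.
byte 0: 186 XOR  95 = 229
byte 1:  36 XOR  63 =  27
byte 2: 159 XOR  62 = 161
byte 3: 101 XOR 173 = 200
byte 4:  77 XOR  62 = 115
byte 5:  23 XOR 132 = 147
byte 6:  54 XOR 196 = 242
byte 7: 175 XOR  58 = 149
byte 8:  88 XOR 226 = 186
byte 9:  79 XOR  95 =  16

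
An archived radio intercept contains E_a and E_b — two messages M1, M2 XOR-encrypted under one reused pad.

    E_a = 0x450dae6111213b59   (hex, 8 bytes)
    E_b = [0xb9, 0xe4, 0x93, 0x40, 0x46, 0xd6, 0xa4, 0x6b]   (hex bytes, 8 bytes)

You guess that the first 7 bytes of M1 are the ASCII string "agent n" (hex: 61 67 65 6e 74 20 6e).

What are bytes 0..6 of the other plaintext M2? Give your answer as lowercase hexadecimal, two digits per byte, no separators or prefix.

First, E_a ⊕ E_b = (M1 ⊕ K) ⊕ (M2 ⊕ K) = M1 ⊕ M2, so the key drops out. Then M2 = (M1 ⊕ M2) ⊕ M1 over the first 7 bytes.
byte 0: (45 ⊕ b9) ⊕ 61 = fc ⊕ 61 = 9d
byte 1: (0d ⊕ e4) ⊕ 67 = e9 ⊕ 67 = 8e
byte 2: (ae ⊕ 93) ⊕ 65 = 3d ⊕ 65 = 58
byte 3: (61 ⊕ 40) ⊕ 6e = 21 ⊕ 6e = 4f
byte 4: (11 ⊕ 46) ⊕ 74 = 57 ⊕ 74 = 23
byte 5: (21 ⊕ d6) ⊕ 20 = f7 ⊕ 20 = d7
byte 6: (3b ⊕ a4) ⊕ 6e = 9f ⊕ 6e = f1

9d8e584f23d7f1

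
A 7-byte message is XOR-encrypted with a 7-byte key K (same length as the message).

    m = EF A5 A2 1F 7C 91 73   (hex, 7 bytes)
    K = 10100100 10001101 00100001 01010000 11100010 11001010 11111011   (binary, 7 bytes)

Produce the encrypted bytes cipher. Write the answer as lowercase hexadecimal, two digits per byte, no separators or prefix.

ef ^ a4 = 4b
a5 ^ 8d = 28
a2 ^ 21 = 83
1f ^ 50 = 4f
7c ^ e2 = 9e
91 ^ ca = 5b
73 ^ fb = 88

4b28834f9e5b88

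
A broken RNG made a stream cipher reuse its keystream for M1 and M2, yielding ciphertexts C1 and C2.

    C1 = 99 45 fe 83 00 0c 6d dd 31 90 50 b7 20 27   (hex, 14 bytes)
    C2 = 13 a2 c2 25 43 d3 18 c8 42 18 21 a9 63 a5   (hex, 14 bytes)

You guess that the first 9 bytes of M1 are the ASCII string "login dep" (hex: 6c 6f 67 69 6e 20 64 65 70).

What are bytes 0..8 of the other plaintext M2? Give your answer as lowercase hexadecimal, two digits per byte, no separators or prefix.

e6885bcf2dff117003

First, C1 ⊕ C2 = (M1 ⊕ K) ⊕ (M2 ⊕ K) = M1 ⊕ M2, so the key drops out. Then M2 = (M1 ⊕ M2) ⊕ M1 over the first 9 bytes.
byte 0: (99 ^ 13) ^ 6c = 8a ^ 6c = e6
byte 1: (45 ^ a2) ^ 6f = e7 ^ 6f = 88
byte 2: (fe ^ c2) ^ 67 = 3c ^ 67 = 5b
byte 3: (83 ^ 25) ^ 69 = a6 ^ 69 = cf
byte 4: (00 ^ 43) ^ 6e = 43 ^ 6e = 2d
byte 5: (0c ^ d3) ^ 20 = df ^ 20 = ff
byte 6: (6d ^ 18) ^ 64 = 75 ^ 64 = 11
byte 7: (dd ^ c8) ^ 65 = 15 ^ 65 = 70
byte 8: (31 ^ 42) ^ 70 = 73 ^ 70 = 03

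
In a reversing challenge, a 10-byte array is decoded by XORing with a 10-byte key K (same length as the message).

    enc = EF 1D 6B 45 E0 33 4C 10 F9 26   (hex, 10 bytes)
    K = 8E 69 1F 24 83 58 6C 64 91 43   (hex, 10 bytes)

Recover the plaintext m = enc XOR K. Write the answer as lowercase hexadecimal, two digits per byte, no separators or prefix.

ef xor 8e = 61
1d xor 69 = 74
6b xor 1f = 74
45 xor 24 = 61
e0 xor 83 = 63
33 xor 58 = 6b
4c xor 6c = 20
10 xor 64 = 74
f9 xor 91 = 68
26 xor 43 = 65

61747461636b20746865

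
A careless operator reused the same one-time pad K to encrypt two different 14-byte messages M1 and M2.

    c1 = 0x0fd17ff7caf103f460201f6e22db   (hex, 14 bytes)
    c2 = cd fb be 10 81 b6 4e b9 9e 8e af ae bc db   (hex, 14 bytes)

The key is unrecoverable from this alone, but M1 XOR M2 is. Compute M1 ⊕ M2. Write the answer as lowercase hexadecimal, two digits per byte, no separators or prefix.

c1 ⊕ c2 = (M1 ⊕ K) ⊕ (M2 ⊕ K) = M1 ⊕ M2 — the shared key cancels under XOR.
0f ^ cd = c2
d1 ^ fb = 2a
7f ^ be = c1
f7 ^ 10 = e7
ca ^ 81 = 4b
f1 ^ b6 = 47
03 ^ 4e = 4d
f4 ^ b9 = 4d
60 ^ 9e = fe
20 ^ 8e = ae
1f ^ af = b0
6e ^ ae = c0
22 ^ bc = 9e
db ^ db = 00

c22ac1e74b474d4dfeaeb0c09e00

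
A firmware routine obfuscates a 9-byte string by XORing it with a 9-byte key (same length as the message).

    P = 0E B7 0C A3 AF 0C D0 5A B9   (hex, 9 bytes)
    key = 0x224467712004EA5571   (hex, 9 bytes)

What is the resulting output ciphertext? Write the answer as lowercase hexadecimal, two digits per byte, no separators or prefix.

2cf36bd28f083a0fc8

XOR is its own inverse, so applying the key byte-wise gives the result directly.
00001110 ^ 00100010 = 00101100
10110111 ^ 01000100 = 11110011
00001100 ^ 01100111 = 01101011
10100011 ^ 01110001 = 11010010
10101111 ^ 00100000 = 10001111
00001100 ^ 00000100 = 00001000
11010000 ^ 11101010 = 00111010
01011010 ^ 01010101 = 00001111
10111001 ^ 01110001 = 11001000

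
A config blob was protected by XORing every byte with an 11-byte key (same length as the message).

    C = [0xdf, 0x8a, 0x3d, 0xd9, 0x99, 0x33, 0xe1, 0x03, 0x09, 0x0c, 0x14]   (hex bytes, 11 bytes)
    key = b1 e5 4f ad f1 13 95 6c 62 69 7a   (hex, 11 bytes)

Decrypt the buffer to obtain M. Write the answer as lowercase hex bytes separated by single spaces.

6e 6f 72 74 68 20 74 6f 6b 65 6e

XOR is its own inverse, so applying the key byte-wise gives the result directly.
byte 0: 223 XOR 177 = 110
byte 1: 138 XOR 229 = 111
byte 2:  61 XOR  79 = 114
byte 3: 217 XOR 173 = 116
byte 4: 153 XOR 241 = 104
byte 5:  51 XOR  19 =  32
byte 6: 225 XOR 149 = 116
byte 7:   3 XOR 108 = 111
byte 8:   9 XOR  98 = 107
byte 9:  12 XOR 105 = 101
byte 10:  20 XOR 122 = 110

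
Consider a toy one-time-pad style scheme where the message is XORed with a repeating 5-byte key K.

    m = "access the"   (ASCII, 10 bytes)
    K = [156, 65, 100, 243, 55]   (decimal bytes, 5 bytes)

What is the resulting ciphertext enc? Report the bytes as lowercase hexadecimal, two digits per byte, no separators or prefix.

The 5-byte key repeats, so the effective keystream is 9c 41 64 f3 37 9c 41 64 f3 37.
byte 0: 61 ⊕ 9c = fd
byte 1: 63 ⊕ 41 = 22
byte 2: 63 ⊕ 64 = 07
byte 3: 65 ⊕ f3 = 96
byte 4: 73 ⊕ 37 = 44
byte 5: 73 ⊕ 9c = ef
byte 6: 20 ⊕ 41 = 61
byte 7: 74 ⊕ 64 = 10
byte 8: 68 ⊕ f3 = 9b
byte 9: 65 ⊕ 37 = 52

fd22079644ef61109b52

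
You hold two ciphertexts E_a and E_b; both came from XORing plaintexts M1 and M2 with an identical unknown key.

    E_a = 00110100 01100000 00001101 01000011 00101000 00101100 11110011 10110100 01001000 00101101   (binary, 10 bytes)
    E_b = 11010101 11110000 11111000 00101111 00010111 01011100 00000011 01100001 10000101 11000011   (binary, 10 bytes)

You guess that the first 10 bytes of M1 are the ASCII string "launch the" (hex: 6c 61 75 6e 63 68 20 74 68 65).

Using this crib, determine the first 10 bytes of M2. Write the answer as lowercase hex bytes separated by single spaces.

8d f1 80 02 5c 18 d0 a1 a5 8b

First, E_a ⊕ E_b = (M1 ⊕ K) ⊕ (M2 ⊕ K) = M1 ⊕ M2, so the key drops out. Then M2 = (M1 ⊕ M2) ⊕ M1 over the first 10 bytes.
byte 0: (34 XOR d5) XOR 6c = e1 XOR 6c = 8d
byte 1: (60 XOR f0) XOR 61 = 90 XOR 61 = f1
byte 2: (0d XOR f8) XOR 75 = f5 XOR 75 = 80
byte 3: (43 XOR 2f) XOR 6e = 6c XOR 6e = 02
byte 4: (28 XOR 17) XOR 63 = 3f XOR 63 = 5c
byte 5: (2c XOR 5c) XOR 68 = 70 XOR 68 = 18
byte 6: (f3 XOR 03) XOR 20 = f0 XOR 20 = d0
byte 7: (b4 XOR 61) XOR 74 = d5 XOR 74 = a1
byte 8: (48 XOR 85) XOR 68 = cd XOR 68 = a5
byte 9: (2d XOR c3) XOR 65 = ee XOR 65 = 8b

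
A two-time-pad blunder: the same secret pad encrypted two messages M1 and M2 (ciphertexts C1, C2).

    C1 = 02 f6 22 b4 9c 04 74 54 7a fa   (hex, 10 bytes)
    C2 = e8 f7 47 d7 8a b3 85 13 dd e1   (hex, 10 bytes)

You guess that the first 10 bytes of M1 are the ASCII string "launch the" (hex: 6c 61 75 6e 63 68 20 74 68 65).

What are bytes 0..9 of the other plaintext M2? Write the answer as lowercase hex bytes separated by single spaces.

86 60 10 0d 75 df d1 33 cf 7e

First, C1 ⊕ C2 = (M1 ⊕ K) ⊕ (M2 ⊕ K) = M1 ⊕ M2, so the key drops out. Then M2 = (M1 ⊕ M2) ⊕ M1 over the first 10 bytes.
byte 0: (02 xor e8) xor 6c = ea xor 6c = 86
byte 1: (f6 xor f7) xor 61 = 01 xor 61 = 60
byte 2: (22 xor 47) xor 75 = 65 xor 75 = 10
byte 3: (b4 xor d7) xor 6e = 63 xor 6e = 0d
byte 4: (9c xor 8a) xor 63 = 16 xor 63 = 75
byte 5: (04 xor b3) xor 68 = b7 xor 68 = df
byte 6: (74 xor 85) xor 20 = f1 xor 20 = d1
byte 7: (54 xor 13) xor 74 = 47 xor 74 = 33
byte 8: (7a xor dd) xor 68 = a7 xor 68 = cf
byte 9: (fa xor e1) xor 65 = 1b xor 65 = 7e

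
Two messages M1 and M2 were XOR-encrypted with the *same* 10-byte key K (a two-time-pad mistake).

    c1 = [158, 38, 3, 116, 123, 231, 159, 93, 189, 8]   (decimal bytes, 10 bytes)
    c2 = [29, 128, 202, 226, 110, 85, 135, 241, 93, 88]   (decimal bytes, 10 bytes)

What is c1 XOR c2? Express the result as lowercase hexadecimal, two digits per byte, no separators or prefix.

83a6c99615b218ace050

c1 ⊕ c2 = (M1 ⊕ K) ⊕ (M2 ⊕ K) = M1 ⊕ M2 — the shared key cancels under XOR.
9e xor 1d = 83
26 xor 80 = a6
03 xor ca = c9
74 xor e2 = 96
7b xor 6e = 15
e7 xor 55 = b2
9f xor 87 = 18
5d xor f1 = ac
bd xor 5d = e0
08 xor 58 = 50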